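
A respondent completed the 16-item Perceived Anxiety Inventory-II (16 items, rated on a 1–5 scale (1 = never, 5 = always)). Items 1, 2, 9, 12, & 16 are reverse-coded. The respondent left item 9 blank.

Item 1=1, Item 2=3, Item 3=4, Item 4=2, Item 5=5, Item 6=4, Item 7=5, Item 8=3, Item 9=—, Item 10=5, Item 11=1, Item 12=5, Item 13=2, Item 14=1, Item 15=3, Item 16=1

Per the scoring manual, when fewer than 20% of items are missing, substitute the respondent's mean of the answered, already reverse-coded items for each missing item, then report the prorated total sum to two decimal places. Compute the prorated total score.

52.27

Reverse-coded (reverse-coded value = 6 − response):
  item 1: 6 − 1 = 5
  item 2: 6 − 3 = 3
  item 12: 6 − 5 = 1
  item 16: 6 − 1 = 5
Completed scored items (15 of 16): 5, 3, 4, 2, 5, 4, 5, 3, 5, 1, 1, 2, 1, 3, 5; sum = 49.
Person mean = 49 / 15 ≈ 3.2667
Prorated total = (49 / 15) × 16 = 52.27 (to 2 dp)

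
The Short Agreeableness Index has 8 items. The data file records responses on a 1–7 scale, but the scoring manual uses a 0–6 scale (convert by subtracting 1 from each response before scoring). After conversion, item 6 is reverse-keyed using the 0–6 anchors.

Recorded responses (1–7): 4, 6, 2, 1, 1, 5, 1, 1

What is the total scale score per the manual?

11

Convert to 0–6: 3, 5, 1, 0, 0, 4, 0, 0
Reverse-coded (reverse-coded value = 6 − response):
  item 6: 6 − 4 = 2
Scored: 3, 5, 1, 0, 0, 2, 0, 0
Total = 11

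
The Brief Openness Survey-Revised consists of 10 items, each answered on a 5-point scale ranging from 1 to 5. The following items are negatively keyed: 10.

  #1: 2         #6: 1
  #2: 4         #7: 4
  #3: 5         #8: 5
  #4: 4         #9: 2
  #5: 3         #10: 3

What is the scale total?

33

Reverse-coded items (reverse-coded value = 6 − response):
  item 10: 6 − 3 = 3
Scored responses: 2, 4, 5, 4, 3, 1, 4, 5, 2, 3
Total = 2 + 4 + 5 + 4 + 3 + 1 + 4 + 5 + 2 + 3 = 33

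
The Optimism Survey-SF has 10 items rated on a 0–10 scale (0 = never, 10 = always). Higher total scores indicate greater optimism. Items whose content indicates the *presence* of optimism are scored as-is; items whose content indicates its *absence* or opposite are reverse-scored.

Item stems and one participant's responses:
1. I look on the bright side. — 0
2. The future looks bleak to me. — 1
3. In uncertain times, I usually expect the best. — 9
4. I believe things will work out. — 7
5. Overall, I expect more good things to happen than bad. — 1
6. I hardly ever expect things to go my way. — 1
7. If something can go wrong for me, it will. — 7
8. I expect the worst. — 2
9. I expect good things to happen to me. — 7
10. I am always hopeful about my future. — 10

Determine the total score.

Items 2, 6, 7, 8 describe the absence/opposite of optimism → reverse-score.
reversed = (0+10) − raw = 10 − raw.
  item 1: 0
  item 2: 10 − 1 = 9
  item 3: 9
  item 4: 7
  item 5: 1
  item 6: 10 − 1 = 9
  item 7: 10 − 7 = 3
  item 8: 10 − 2 = 8
  item 9: 7
  item 10: 10
Total = 0 + 9 + 9 + 7 + 1 + 9 + 3 + 8 + 7 + 10 = 63

63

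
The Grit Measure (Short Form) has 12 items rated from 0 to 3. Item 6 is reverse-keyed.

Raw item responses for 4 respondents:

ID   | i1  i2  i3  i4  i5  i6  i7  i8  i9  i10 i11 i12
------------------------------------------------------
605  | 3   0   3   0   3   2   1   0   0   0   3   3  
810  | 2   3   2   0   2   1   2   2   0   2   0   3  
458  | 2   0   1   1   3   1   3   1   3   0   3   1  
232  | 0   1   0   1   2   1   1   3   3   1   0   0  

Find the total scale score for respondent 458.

Respondent 458 raw: 2, 0, 1, 1, 3, 1, 3, 1, 3, 0, 3, 1.
Reverse-coded (reverse-coded value = 3 − response):
  item 1: 2
  item 2: 0
  item 3: 1
  item 4: 1
  item 5: 3
  item 6: 3 − 1 = 2
  item 7: 3
  item 8: 1
  item 9: 3
  item 10: 0
  item 11: 3
  item 12: 1
Sum = 2 + 0 + 1 + 1 + 3 + 2 + 3 + 1 + 3 + 0 + 3 + 1 = 20

20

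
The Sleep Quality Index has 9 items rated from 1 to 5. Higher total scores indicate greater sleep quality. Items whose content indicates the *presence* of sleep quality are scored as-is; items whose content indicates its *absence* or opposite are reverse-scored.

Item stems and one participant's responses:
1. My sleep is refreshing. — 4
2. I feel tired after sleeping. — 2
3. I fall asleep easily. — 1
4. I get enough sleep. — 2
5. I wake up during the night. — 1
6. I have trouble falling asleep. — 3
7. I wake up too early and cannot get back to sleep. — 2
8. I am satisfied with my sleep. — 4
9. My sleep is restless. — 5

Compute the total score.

Items 2, 5, 6, 7, 9 describe the absence/opposite of sleep quality → reverse-score.
reverse-coded value = 6 − response.
  item 1: 4
  item 2: 6 − 2 = 4
  item 3: 1
  item 4: 2
  item 5: 6 − 1 = 5
  item 6: 6 − 3 = 3
  item 7: 6 − 2 = 4
  item 8: 4
  item 9: 6 − 5 = 1
Total = 4 + 4 + 1 + 2 + 5 + 3 + 4 + 4 + 1 = 28

28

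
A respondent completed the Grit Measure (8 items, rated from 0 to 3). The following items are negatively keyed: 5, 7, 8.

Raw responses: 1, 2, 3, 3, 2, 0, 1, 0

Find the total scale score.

15

Apply reverse scoring (on a 0–3 scale, reversed = 3 − raw):
  item 5: 3 − 2 = 1
  item 7: 3 − 1 = 2
  item 8: 3 − 0 = 3
Scored responses: 1, 2, 3, 3, 1, 0, 2, 3
Total = 1 + 2 + 3 + 3 + 1 + 0 + 2 + 3 = 15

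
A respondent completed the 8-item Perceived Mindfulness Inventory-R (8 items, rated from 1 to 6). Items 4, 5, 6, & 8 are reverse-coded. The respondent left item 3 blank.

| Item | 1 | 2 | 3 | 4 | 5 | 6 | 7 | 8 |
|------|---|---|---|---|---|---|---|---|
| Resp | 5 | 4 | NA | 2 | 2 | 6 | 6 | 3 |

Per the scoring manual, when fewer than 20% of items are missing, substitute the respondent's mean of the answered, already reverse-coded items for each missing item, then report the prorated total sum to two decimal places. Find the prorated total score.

Reverse-coded (reverse-coded value = 7 − response):
  item 4: 7 − 2 = 5
  item 5: 7 − 2 = 5
  item 6: 7 − 6 = 1
  item 8: 7 − 3 = 4
Completed scored items (7 of 8): 5, 4, 5, 5, 1, 6, 4; sum = 30.
Person mean = 30 / 7 ≈ 4.2857
Prorated total = (30 / 7) × 8 = 34.29 (to 2 dp)

34.29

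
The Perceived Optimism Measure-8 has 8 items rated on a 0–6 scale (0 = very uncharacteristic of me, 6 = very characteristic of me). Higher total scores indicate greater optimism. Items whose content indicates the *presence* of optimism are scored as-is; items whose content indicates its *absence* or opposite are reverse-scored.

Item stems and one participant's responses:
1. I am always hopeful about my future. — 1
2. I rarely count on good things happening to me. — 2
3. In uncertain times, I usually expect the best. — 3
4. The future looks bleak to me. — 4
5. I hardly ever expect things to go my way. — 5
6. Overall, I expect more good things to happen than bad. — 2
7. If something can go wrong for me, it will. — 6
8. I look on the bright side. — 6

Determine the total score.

19

Items 2, 4, 5, 7 describe the absence/opposite of optimism → reverse-score.
reverse-coded value = 6 − response.
  item 1: 1
  item 2: 6 − 2 = 4
  item 3: 3
  item 4: 6 − 4 = 2
  item 5: 6 − 5 = 1
  item 6: 2
  item 7: 6 − 6 = 0
  item 8: 6
Total = 1 + 4 + 3 + 2 + 1 + 2 + 0 + 6 = 19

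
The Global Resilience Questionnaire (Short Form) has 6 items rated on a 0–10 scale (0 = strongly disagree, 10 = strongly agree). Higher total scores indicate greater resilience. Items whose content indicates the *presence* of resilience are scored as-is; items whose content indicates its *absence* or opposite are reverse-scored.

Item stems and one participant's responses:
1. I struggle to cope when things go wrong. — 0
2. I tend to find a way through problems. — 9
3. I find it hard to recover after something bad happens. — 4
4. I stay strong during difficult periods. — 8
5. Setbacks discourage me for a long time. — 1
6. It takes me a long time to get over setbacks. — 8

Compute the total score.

44

Items 1, 3, 5, 6 describe the absence/opposite of resilience → reverse-score.
reversed = (0+10) − raw = 10 − raw.
  item 1: 10 − 0 = 10
  item 2: 9
  item 3: 10 − 4 = 6
  item 4: 8
  item 5: 10 − 1 = 9
  item 6: 10 − 8 = 2
Total = 10 + 9 + 6 + 8 + 9 + 2 = 44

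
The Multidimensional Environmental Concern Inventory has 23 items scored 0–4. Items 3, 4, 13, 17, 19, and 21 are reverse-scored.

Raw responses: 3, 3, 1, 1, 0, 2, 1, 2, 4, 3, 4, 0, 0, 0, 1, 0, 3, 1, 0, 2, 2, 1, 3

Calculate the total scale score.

47

Reverse-coded items (on a 0–4 scale, reversed = 4 − raw):
  item 3: 4 − 1 = 3
  item 4: 4 − 1 = 3
  item 13: 4 − 0 = 4
  item 17: 4 − 3 = 1
  item 19: 4 − 0 = 4
  item 21: 4 − 2 = 2
After reverse-coding: 3, 3, 3, 3, 0, 2, 1, 2, 4, 3, 4, 0, 4, 0, 1, 0, 1, 1, 4, 2, 2, 1, 3
Total = 3 + 3 + 3 + 3 + 0 + 2 + 1 + 2 + 4 + 3 + 4 + 0 + 4 + 0 + 1 + 0 + 1 + 1 + 4 + 2 + 2 + 1 + 3 = 47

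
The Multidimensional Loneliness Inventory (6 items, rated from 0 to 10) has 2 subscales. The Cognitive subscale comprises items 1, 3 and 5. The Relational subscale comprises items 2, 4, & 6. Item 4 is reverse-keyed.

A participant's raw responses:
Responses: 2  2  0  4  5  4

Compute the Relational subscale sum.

Relational items: 2, 4, 6.
Of these, item 4 is reverse-keyed; reversed = (0+10) − raw = 10 − raw.
  item 2: 2
  item 4: 10 − 4 = 6
  item 6: 4
Sum = 2 + 6 + 4 = 12

12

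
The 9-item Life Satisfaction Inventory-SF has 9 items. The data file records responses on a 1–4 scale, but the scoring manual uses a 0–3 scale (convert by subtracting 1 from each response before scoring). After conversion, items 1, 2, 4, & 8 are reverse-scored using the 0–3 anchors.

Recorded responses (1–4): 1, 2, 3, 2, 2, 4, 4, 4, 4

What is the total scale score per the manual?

Convert to 0–3: 0, 1, 2, 1, 1, 3, 3, 3, 3
Reverse-coded (on a 0–3 scale, reversed = 3 − raw):
  item 1: 3 − 0 = 3
  item 2: 3 − 1 = 2
  item 4: 3 − 1 = 2
  item 8: 3 − 3 = 0
Scored: 3, 2, 2, 2, 1, 3, 3, 0, 3
Total = 19

19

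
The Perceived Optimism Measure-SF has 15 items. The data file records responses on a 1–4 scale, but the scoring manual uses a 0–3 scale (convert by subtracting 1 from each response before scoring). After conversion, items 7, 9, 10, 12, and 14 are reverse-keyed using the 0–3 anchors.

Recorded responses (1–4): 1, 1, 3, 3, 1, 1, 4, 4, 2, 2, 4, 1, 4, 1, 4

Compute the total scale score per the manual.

26

Convert to 0–3: 0, 0, 2, 2, 0, 0, 3, 3, 1, 1, 3, 0, 3, 0, 3
Reverse-coded (reverse-coded value = 3 − response):
  item 7: 3 − 3 = 0
  item 9: 3 − 1 = 2
  item 10: 3 − 1 = 2
  item 12: 3 − 0 = 3
  item 14: 3 − 0 = 3
Scored: 0, 0, 2, 2, 0, 0, 0, 3, 2, 2, 3, 3, 3, 3, 3
Total = 26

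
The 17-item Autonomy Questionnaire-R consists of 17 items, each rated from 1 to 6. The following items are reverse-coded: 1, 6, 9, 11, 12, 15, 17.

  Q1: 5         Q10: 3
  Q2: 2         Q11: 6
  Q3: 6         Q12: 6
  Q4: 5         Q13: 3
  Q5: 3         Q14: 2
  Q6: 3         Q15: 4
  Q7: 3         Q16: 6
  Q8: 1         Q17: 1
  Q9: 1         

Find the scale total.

57

Apply reverse scoring (reverse-coded value = 7 − response):
  item 1: 7 − 5 = 2
  item 6: 7 − 3 = 4
  item 9: 7 − 1 = 6
  item 11: 7 − 6 = 1
  item 12: 7 − 6 = 1
  item 15: 7 − 4 = 3
  item 17: 7 − 1 = 6
Scored responses: 2, 2, 6, 5, 3, 4, 3, 1, 6, 3, 1, 1, 3, 2, 3, 6, 6
Total = 2 + 2 + 6 + 5 + 3 + 4 + 3 + 1 + 6 + 3 + 1 + 1 + 3 + 2 + 3 + 6 + 6 = 57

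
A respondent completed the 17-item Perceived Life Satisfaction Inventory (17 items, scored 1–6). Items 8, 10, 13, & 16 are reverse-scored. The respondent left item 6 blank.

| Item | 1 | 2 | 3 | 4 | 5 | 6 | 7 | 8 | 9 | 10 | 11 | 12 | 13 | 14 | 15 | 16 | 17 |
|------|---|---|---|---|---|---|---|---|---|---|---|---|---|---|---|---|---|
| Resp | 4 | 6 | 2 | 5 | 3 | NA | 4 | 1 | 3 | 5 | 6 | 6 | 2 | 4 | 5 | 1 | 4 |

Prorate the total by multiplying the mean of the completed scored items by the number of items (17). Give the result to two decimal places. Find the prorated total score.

Reverse-coded (reversed = (1+6) − raw = 7 − raw):
  item 8: 7 − 1 = 6
  item 10: 7 − 5 = 2
  item 13: 7 − 2 = 5
  item 16: 7 − 1 = 6
Completed scored items (16 of 17): 4, 6, 2, 5, 3, 4, 6, 3, 2, 6, 6, 5, 4, 5, 6, 4; sum = 71.
Person mean = 71 / 16 ≈ 4.4375
Prorated total = (71 / 16) × 17 = 75.44 (to 2 dp)

75.44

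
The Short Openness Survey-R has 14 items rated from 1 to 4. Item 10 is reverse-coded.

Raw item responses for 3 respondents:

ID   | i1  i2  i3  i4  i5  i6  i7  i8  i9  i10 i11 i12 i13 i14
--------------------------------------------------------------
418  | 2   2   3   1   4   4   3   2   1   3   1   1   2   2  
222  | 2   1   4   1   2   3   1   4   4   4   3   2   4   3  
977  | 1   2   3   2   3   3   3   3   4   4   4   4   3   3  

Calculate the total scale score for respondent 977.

39

Respondent 977 raw: 1, 2, 3, 2, 3, 3, 3, 3, 4, 4, 4, 4, 3, 3.
Reverse-coded (reversed = (1+4) − raw = 5 − raw):
  item 1: 1
  item 2: 2
  item 3: 3
  item 4: 2
  item 5: 3
  item 6: 3
  item 7: 3
  item 8: 3
  item 9: 4
  item 10: 5 − 4 = 1
  item 11: 4
  item 12: 4
  item 13: 3
  item 14: 3
Sum = 1 + 2 + 3 + 2 + 3 + 3 + 3 + 3 + 4 + 1 + 4 + 4 + 3 + 3 = 39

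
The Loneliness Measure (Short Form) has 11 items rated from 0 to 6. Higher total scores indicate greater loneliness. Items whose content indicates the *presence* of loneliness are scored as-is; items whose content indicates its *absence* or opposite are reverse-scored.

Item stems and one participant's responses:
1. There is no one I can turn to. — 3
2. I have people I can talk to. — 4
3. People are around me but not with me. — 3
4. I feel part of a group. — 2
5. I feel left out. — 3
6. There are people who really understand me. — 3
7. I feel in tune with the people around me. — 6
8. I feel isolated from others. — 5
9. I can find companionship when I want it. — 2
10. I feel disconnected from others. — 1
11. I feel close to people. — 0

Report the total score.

34

Items 2, 4, 6, 7, 9, 11 describe the absence/opposite of loneliness → reverse-score.
reverse-coded value = 6 − response.
  item 1: 3
  item 2: 6 − 4 = 2
  item 3: 3
  item 4: 6 − 2 = 4
  item 5: 3
  item 6: 6 − 3 = 3
  item 7: 6 − 6 = 0
  item 8: 5
  item 9: 6 − 2 = 4
  item 10: 1
  item 11: 6 − 0 = 6
Total = 3 + 2 + 3 + 4 + 3 + 3 + 0 + 5 + 4 + 1 + 6 = 34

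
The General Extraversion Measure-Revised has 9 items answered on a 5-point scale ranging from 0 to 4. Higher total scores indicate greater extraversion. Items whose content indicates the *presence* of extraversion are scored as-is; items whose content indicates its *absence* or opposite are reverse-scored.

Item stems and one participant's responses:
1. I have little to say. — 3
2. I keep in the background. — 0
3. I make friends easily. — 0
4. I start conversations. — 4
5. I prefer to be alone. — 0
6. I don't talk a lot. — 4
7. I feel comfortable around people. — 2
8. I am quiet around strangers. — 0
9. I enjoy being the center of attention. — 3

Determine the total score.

Items 1, 2, 5, 6, 8 describe the absence/opposite of extraversion → reverse-score.
on a 0–4 scale, reversed = 4 − raw.
  item 1: 4 − 3 = 1
  item 2: 4 − 0 = 4
  item 3: 0
  item 4: 4
  item 5: 4 − 0 = 4
  item 6: 4 − 4 = 0
  item 7: 2
  item 8: 4 − 0 = 4
  item 9: 3
Total = 1 + 4 + 0 + 4 + 4 + 0 + 2 + 4 + 3 = 22

22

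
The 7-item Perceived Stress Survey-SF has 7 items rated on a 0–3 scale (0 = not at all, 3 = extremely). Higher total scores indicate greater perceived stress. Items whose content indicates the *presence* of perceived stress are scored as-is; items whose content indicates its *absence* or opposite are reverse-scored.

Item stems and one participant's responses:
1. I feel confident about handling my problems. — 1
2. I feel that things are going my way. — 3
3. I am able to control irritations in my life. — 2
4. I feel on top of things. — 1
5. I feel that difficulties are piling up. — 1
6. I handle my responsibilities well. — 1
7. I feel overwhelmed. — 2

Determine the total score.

10

Items 1, 2, 3, 4, 6 describe the absence/opposite of perceived stress → reverse-score.
on a 0–3 scale, reversed = 3 − raw.
  item 1: 3 − 1 = 2
  item 2: 3 − 3 = 0
  item 3: 3 − 2 = 1
  item 4: 3 − 1 = 2
  item 5: 1
  item 6: 3 − 1 = 2
  item 7: 2
Total = 2 + 0 + 1 + 2 + 1 + 2 + 2 = 10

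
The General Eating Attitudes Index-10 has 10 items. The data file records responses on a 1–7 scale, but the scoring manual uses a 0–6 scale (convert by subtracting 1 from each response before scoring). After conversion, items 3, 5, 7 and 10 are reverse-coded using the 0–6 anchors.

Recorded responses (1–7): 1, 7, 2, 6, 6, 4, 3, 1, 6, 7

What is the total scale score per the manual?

29

Convert to 0–6: 0, 6, 1, 5, 5, 3, 2, 0, 5, 6
Reverse-coded (reverse-coded value = 6 − response):
  item 3: 6 − 1 = 5
  item 5: 6 − 5 = 1
  item 7: 6 − 2 = 4
  item 10: 6 − 6 = 0
Scored: 0, 6, 5, 5, 1, 3, 4, 0, 5, 0
Total = 29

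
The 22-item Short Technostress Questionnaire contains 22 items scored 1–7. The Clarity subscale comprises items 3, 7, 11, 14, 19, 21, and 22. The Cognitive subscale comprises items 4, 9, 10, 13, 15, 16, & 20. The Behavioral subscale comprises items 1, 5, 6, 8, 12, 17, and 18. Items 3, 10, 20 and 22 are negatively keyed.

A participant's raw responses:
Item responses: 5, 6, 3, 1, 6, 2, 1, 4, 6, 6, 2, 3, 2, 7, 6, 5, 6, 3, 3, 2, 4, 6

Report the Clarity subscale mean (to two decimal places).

3.43

Clarity items: 3, 7, 11, 14, 19, 21, 22.
Of these, items 3 & 22 are negatively keyed; on a 1–7 scale, reversed = 8 − raw.
  item 3: 8 − 3 = 5
  item 7: 1
  item 11: 2
  item 14: 7
  item 19: 3
  item 21: 4
  item 22: 8 − 6 = 2
Sum = 5 + 1 + 2 + 7 + 3 + 4 + 2 = 24
Mean = 24 / 7 = 3.43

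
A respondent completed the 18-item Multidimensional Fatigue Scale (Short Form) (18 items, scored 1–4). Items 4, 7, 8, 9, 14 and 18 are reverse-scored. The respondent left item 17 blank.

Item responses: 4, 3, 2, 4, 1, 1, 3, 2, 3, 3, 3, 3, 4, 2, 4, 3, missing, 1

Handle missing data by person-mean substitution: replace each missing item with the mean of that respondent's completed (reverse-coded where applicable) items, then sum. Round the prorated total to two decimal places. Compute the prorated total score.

Reverse-coded (reversed = (1+4) − raw = 5 − raw):
  item 4: 5 − 4 = 1
  item 7: 5 − 3 = 2
  item 8: 5 − 2 = 3
  item 9: 5 − 3 = 2
  item 14: 5 − 2 = 3
  item 18: 5 − 1 = 4
Completed scored items (17 of 18): 4, 3, 2, 1, 1, 1, 2, 3, 2, 3, 3, 3, 4, 3, 4, 3, 4; sum = 46.
Person mean = 46 / 17 ≈ 2.7059
Prorated total = (46 / 17) × 18 = 48.71 (to 2 dp)

48.71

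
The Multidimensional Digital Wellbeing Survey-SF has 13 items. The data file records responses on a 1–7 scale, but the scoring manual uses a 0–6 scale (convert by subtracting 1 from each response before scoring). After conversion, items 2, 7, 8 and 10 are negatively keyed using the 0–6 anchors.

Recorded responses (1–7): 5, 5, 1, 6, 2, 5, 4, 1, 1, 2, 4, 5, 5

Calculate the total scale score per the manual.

Convert to 0–6: 4, 4, 0, 5, 1, 4, 3, 0, 0, 1, 3, 4, 4
Reverse-coded (reverse-coded value = 6 − response):
  item 2: 6 − 4 = 2
  item 7: 6 − 3 = 3
  item 8: 6 − 0 = 6
  item 10: 6 − 1 = 5
Scored: 4, 2, 0, 5, 1, 4, 3, 6, 0, 5, 3, 4, 4
Total = 41

41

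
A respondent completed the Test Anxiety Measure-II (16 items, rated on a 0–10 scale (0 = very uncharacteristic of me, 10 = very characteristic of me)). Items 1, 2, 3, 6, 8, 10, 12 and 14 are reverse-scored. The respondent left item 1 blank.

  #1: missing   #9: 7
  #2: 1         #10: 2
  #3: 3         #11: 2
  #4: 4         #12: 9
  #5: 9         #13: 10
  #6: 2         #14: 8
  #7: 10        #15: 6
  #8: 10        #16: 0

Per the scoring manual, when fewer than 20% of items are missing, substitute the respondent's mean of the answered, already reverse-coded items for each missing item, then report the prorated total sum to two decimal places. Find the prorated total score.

88.53

Reverse-coded (on a 0–10 scale, reversed = 10 − raw):
  item 2: 10 − 1 = 9
  item 3: 10 − 3 = 7
  item 6: 10 − 2 = 8
  item 8: 10 − 10 = 0
  item 10: 10 − 2 = 8
  item 12: 10 − 9 = 1
  item 14: 10 − 8 = 2
Completed scored items (15 of 16): 9, 7, 4, 9, 8, 10, 0, 7, 8, 2, 1, 10, 2, 6, 0; sum = 83.
Person mean = 83 / 15 ≈ 5.5333
Prorated total = (83 / 15) × 16 = 88.53 (to 2 dp)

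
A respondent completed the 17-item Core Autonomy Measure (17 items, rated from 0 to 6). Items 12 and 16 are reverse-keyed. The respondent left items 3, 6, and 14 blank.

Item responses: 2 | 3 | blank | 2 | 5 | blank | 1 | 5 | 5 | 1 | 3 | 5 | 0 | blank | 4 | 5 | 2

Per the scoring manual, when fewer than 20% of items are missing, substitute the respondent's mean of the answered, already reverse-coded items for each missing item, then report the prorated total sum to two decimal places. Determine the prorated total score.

42.50

Reverse-coded (reversed = (0+6) − raw = 6 − raw):
  item 12: 6 − 5 = 1
  item 16: 6 − 5 = 1
Completed scored items (14 of 17): 2, 3, 2, 5, 1, 5, 5, 1, 3, 1, 0, 4, 1, 2; sum = 35.
Person mean = 35 / 14 ≈ 2.5000
Prorated total = (35 / 14) × 17 = 42.50 (to 2 dp)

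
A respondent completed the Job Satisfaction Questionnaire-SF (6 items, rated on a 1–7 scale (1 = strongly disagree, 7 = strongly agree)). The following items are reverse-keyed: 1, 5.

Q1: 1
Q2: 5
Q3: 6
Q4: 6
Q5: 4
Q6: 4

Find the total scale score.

32

Reversing items 1 and 5 with 8 − raw:
Total = (8−1) + 5 + 6 + 6 + (8−4) + 4
      = 7 + 5 + 6 + 6 + 4 + 4 = 32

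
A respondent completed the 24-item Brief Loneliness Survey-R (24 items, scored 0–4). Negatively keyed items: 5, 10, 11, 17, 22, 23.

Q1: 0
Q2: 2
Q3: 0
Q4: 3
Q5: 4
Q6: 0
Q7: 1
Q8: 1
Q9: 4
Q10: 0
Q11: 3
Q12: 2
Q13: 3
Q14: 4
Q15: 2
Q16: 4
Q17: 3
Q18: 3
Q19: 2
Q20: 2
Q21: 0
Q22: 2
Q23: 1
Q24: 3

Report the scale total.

Apply reverse scoring (on a 0–4 scale, reversed = 4 − raw):
  item 5: 4 − 4 = 0
  item 10: 4 − 0 = 4
  item 11: 4 − 3 = 1
  item 17: 4 − 3 = 1
  item 22: 4 − 2 = 2
  item 23: 4 − 1 = 3
Scored items: 0, 2, 0, 3, 0, 0, 1, 1, 4, 4, 1, 2, 3, 4, 2, 4, 1, 3, 2, 2, 0, 2, 3, 3
Total = 0 + 2 + 0 + 3 + 0 + 0 + 1 + 1 + 4 + 4 + 1 + 2 + 3 + 4 + 2 + 4 + 1 + 3 + 2 + 2 + 0 + 2 + 3 + 3 = 47

47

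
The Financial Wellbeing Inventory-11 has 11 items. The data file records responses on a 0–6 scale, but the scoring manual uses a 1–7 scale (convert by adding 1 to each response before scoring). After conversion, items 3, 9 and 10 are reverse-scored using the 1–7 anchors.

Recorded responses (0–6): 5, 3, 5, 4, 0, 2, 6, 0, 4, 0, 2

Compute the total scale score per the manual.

Convert to 1–7: 6, 4, 6, 5, 1, 3, 7, 1, 5, 1, 3
Reverse-coded (on a 1–7 scale, reversed = 8 − raw):
  item 3: 8 − 6 = 2
  item 9: 8 − 5 = 3
  item 10: 8 − 1 = 7
Scored: 6, 4, 2, 5, 1, 3, 7, 1, 3, 7, 3
Total = 42

42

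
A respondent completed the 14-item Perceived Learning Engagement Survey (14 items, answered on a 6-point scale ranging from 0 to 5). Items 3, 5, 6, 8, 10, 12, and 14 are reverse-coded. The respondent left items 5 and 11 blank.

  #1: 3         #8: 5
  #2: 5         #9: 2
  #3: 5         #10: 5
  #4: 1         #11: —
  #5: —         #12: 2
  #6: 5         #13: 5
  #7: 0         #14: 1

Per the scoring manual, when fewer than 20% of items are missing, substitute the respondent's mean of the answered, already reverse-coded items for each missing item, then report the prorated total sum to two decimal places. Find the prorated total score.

26.83

Reverse-coded (reversed = (0+5) − raw = 5 − raw):
  item 3: 5 − 5 = 0
  item 6: 5 − 5 = 0
  item 8: 5 − 5 = 0
  item 10: 5 − 5 = 0
  item 12: 5 − 2 = 3
  item 14: 5 − 1 = 4
Completed scored items (12 of 14): 3, 5, 0, 1, 0, 0, 0, 2, 0, 3, 5, 4; sum = 23.
Person mean = 23 / 12 ≈ 1.9167
Prorated total = (23 / 12) × 14 = 26.83 (to 2 dp)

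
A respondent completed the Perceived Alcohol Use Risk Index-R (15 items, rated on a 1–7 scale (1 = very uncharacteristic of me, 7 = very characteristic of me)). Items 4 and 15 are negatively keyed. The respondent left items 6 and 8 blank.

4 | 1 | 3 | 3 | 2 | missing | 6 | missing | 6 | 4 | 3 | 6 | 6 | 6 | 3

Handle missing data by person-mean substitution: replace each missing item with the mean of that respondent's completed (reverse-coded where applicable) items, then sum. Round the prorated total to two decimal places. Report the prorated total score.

Reverse-coded (reverse-coded value = 8 − response):
  item 4: 8 − 3 = 5
  item 15: 8 − 3 = 5
Completed scored items (13 of 15): 4, 1, 3, 5, 2, 6, 6, 4, 3, 6, 6, 6, 5; sum = 57.
Person mean = 57 / 13 ≈ 4.3846
Prorated total = (57 / 13) × 15 = 65.77 (to 2 dp)

65.77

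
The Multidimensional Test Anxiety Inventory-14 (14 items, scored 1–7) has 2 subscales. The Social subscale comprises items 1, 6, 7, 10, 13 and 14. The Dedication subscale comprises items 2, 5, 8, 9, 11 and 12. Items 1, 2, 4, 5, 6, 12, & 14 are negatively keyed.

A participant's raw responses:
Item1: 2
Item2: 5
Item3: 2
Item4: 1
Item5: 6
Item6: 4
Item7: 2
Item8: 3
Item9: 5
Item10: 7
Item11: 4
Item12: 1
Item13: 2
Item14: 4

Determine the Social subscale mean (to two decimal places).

4.17

Social items: 1, 6, 7, 10, 13, 14.
Of these, items 1, 6, & 14 are negatively keyed; reverse-coded value = 8 − response.
  item 1: 8 − 2 = 6
  item 6: 8 − 4 = 4
  item 7: 2
  item 10: 7
  item 13: 2
  item 14: 8 − 4 = 4
Sum = 6 + 4 + 2 + 7 + 2 + 4 = 25
Mean = 25 / 6 = 4.17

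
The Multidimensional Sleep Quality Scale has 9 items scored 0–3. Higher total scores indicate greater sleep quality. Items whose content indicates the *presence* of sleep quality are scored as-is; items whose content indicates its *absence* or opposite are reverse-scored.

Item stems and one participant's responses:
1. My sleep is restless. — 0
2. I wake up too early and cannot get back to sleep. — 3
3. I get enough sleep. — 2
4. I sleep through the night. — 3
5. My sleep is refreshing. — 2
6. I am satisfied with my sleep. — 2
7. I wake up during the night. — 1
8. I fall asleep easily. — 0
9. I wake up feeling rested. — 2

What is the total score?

Items 1, 2, 7 describe the absence/opposite of sleep quality → reverse-score.
reverse-coded value = 3 − response.
  item 1: 3 − 0 = 3
  item 2: 3 − 3 = 0
  item 3: 2
  item 4: 3
  item 5: 2
  item 6: 2
  item 7: 3 − 1 = 2
  item 8: 0
  item 9: 2
Total = 3 + 0 + 2 + 3 + 2 + 2 + 2 + 0 + 2 = 16

16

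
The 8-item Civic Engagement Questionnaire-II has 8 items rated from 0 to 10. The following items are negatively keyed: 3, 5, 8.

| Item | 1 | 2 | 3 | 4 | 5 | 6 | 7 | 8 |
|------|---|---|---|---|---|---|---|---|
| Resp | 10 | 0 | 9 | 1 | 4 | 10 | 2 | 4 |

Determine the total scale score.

Negatively keyed items use 10 − raw:
  item 3: 10 − 9 = 1
  item 5: 10 − 4 = 6
  item 8: 10 − 4 = 6
Scored responses: 10, 0, 1, 1, 6, 10, 2, 6
Total = 10 + 0 + 1 + 1 + 6 + 10 + 2 + 6 = 36

36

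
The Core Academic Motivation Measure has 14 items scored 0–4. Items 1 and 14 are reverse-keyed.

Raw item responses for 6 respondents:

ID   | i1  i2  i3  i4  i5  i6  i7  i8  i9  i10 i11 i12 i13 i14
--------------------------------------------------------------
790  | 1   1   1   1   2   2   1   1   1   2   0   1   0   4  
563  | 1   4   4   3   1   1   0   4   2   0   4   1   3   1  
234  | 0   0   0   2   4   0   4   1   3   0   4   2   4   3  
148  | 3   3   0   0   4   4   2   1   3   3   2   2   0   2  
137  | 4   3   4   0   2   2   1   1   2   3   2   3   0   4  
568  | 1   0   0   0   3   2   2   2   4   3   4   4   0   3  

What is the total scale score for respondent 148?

Respondent 148 raw: 3, 3, 0, 0, 4, 4, 2, 1, 3, 3, 2, 2, 0, 2.
Reverse-coded (reverse-coded value = 4 − response):
  item 1: 4 − 3 = 1
  item 2: 3
  item 3: 0
  item 4: 0
  item 5: 4
  item 6: 4
  item 7: 2
  item 8: 1
  item 9: 3
  item 10: 3
  item 11: 2
  item 12: 2
  item 13: 0
  item 14: 4 − 2 = 2
Sum = 1 + 3 + 0 + 0 + 4 + 4 + 2 + 1 + 3 + 3 + 2 + 2 + 0 + 2 = 27

27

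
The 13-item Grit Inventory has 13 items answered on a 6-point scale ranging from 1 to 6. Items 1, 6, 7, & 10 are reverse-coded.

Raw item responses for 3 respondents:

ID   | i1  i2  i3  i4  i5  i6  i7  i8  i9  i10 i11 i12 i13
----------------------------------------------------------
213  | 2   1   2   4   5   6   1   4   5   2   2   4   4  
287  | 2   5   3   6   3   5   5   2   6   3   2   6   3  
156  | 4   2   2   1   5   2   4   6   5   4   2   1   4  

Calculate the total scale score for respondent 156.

Respondent 156 raw: 4, 2, 2, 1, 5, 2, 4, 6, 5, 4, 2, 1, 4.
Reverse-coded (reversed = (1+6) − raw = 7 − raw):
  item 1: 7 − 4 = 3
  item 2: 2
  item 3: 2
  item 4: 1
  item 5: 5
  item 6: 7 − 2 = 5
  item 7: 7 − 4 = 3
  item 8: 6
  item 9: 5
  item 10: 7 − 4 = 3
  item 11: 2
  item 12: 1
  item 13: 4
Sum = 3 + 2 + 2 + 1 + 5 + 5 + 3 + 6 + 5 + 3 + 2 + 1 + 4 = 42

42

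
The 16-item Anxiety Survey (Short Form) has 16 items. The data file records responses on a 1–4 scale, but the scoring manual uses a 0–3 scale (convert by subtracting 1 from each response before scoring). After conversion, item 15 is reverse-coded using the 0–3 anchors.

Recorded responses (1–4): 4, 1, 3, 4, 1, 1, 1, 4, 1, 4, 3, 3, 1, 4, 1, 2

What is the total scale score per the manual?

25

Convert to 0–3: 3, 0, 2, 3, 0, 0, 0, 3, 0, 3, 2, 2, 0, 3, 0, 1
Reverse-coded (reverse-coded value = 3 − response):
  item 15: 3 − 0 = 3
Scored: 3, 0, 2, 3, 0, 0, 0, 3, 0, 3, 2, 2, 0, 3, 3, 1
Total = 25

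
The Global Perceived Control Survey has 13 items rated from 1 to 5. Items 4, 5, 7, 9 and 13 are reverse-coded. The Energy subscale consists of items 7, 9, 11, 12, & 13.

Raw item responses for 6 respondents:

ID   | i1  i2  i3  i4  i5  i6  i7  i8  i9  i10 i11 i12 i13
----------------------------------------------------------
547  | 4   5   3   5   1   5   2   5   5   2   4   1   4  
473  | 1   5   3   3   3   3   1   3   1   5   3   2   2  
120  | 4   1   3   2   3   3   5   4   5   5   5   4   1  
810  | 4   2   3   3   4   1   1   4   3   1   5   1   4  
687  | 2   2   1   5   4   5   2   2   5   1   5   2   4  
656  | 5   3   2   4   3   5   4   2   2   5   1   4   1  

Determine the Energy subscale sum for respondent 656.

16

Respondent 656 raw: 5, 3, 2, 4, 3, 5, 4, 2, 2, 5, 1, 4, 1.
Energy items: 7, 9, 11, 12, 13.
Reverse-coded (reverse-coded value = 6 − response):
  item 7: 6 − 4 = 2
  item 9: 6 − 2 = 4
  item 11: 1
  item 12: 4
  item 13: 6 − 1 = 5
Sum = 2 + 4 + 1 + 4 + 5 = 16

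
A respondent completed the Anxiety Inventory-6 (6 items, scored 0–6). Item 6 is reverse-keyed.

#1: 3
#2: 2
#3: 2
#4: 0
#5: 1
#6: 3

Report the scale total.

11

Raw sum = 11. Reverse-keyed items: 6; their raw sum = 3.
Each reversal replaces raw with 6 − raw, changing the total by 6 − 2·raw per item.
Total = 11 + 1·6 − 2·3 = 11 + 6 − 6 = 11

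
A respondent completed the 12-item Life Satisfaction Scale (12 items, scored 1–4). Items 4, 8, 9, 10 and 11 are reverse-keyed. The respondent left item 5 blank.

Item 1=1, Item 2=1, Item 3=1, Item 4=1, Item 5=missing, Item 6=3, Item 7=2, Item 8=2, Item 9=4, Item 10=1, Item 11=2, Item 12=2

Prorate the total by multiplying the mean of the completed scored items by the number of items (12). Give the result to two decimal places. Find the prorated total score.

Reverse-coded (reversed = (1+4) − raw = 5 − raw):
  item 4: 5 − 1 = 4
  item 8: 5 − 2 = 3
  item 9: 5 − 4 = 1
  item 10: 5 − 1 = 4
  item 11: 5 − 2 = 3
Completed scored items (11 of 12): 1, 1, 1, 4, 3, 2, 3, 1, 4, 3, 2; sum = 25.
Person mean = 25 / 11 ≈ 2.2727
Prorated total = (25 / 11) × 12 = 27.27 (to 2 dp)

27.27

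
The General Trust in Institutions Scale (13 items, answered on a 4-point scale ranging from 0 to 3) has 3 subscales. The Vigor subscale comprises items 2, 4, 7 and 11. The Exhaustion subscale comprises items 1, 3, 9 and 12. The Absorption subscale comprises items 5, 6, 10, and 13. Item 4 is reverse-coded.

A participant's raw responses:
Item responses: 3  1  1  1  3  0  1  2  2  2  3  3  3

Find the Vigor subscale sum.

Vigor items: 2, 4, 7, 11.
Of these, item 4 is reverse-coded; reversed = (0+3) − raw = 3 − raw.
  item 2: 1
  item 4: 3 − 1 = 2
  item 7: 1
  item 11: 3
Sum = 1 + 2 + 1 + 3 = 7

7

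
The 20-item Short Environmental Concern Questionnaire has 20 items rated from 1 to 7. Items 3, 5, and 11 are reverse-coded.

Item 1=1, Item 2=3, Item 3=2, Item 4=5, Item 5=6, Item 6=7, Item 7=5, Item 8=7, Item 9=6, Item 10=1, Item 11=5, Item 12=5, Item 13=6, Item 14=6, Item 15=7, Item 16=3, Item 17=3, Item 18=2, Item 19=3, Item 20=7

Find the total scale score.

88

Reversing items 3, 5, and 11 with 8 − raw:
Total = 1 + 3 + (8−2) + 5 + (8−6) + 7 + 5 + 7 + 6 + 1 + (8−5) + 5 + 6 + 6 + 7 + 3 + 3 + 2 + 3 + 7
      = 1 + 3 + 6 + 5 + 2 + 7 + 5 + 7 + 6 + 1 + 3 + 5 + 6 + 6 + 7 + 3 + 3 + 2 + 3 + 7 = 88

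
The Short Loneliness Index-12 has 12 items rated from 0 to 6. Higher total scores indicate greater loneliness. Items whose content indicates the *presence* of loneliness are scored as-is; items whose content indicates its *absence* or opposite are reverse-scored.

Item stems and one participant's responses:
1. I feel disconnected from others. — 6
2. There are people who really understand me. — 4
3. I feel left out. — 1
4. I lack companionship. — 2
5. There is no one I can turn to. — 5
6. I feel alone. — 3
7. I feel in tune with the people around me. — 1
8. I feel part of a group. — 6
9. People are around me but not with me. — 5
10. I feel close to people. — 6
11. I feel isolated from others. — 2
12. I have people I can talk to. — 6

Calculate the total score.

31

Items 2, 7, 8, 10, 12 describe the absence/opposite of loneliness → reverse-score.
reversed = (0+6) − raw = 6 − raw.
  item 1: 6
  item 2: 6 − 4 = 2
  item 3: 1
  item 4: 2
  item 5: 5
  item 6: 3
  item 7: 6 − 1 = 5
  item 8: 6 − 6 = 0
  item 9: 5
  item 10: 6 − 6 = 0
  item 11: 2
  item 12: 6 − 6 = 0
Total = 6 + 2 + 1 + 2 + 5 + 3 + 5 + 0 + 5 + 0 + 2 + 0 = 31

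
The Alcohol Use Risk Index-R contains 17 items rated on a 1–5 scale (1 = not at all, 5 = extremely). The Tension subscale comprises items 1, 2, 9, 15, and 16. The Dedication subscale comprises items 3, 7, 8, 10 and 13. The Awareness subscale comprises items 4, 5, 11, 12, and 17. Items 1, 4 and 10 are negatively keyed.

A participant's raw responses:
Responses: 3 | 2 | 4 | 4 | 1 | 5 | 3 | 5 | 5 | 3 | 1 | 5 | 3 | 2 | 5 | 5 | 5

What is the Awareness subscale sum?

Awareness items: 4, 5, 11, 12, 17.
Of these, item 4 is negatively keyed; reverse-coded value = 6 − response.
  item 4: 6 − 4 = 2
  item 5: 1
  item 11: 1
  item 12: 5
  item 17: 5
Sum = 2 + 1 + 1 + 5 + 5 = 14

14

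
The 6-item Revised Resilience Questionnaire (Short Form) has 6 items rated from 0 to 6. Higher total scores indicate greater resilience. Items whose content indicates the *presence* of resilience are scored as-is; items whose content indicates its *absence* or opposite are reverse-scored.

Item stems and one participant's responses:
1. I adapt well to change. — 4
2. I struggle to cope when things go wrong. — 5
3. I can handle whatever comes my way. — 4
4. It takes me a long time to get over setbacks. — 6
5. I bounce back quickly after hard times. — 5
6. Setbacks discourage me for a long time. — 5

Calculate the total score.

15

Items 2, 4, 6 describe the absence/opposite of resilience → reverse-score.
reversed = (0+6) − raw = 6 − raw.
  item 1: 4
  item 2: 6 − 5 = 1
  item 3: 4
  item 4: 6 − 6 = 0
  item 5: 5
  item 6: 6 − 5 = 1
Total = 4 + 1 + 4 + 0 + 5 + 1 = 15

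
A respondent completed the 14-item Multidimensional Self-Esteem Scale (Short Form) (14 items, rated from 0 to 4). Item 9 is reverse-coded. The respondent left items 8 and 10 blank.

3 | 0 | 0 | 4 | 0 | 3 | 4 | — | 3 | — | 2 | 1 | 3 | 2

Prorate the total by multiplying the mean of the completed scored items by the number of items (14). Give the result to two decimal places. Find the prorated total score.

Reverse-coded (on a 0–4 scale, reversed = 4 − raw):
  item 9: 4 − 3 = 1
Completed scored items (12 of 14): 3, 0, 0, 4, 0, 3, 4, 1, 2, 1, 3, 2; sum = 23.
Person mean = 23 / 12 ≈ 1.9167
Prorated total = (23 / 12) × 14 = 26.83 (to 2 dp)

26.83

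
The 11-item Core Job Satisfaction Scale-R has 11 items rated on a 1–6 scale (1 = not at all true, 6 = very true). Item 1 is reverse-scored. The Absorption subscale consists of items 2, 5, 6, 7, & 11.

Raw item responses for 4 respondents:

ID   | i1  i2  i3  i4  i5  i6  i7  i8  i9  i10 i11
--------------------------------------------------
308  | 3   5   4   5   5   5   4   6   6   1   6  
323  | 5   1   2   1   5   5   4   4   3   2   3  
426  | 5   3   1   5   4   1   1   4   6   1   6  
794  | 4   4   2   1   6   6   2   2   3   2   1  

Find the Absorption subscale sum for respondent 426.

15

Respondent 426 raw: 5, 3, 1, 5, 4, 1, 1, 4, 6, 1, 6.
Absorption items: 2, 5, 6, 7, 11.
Reverse-coded (reverse-coded value = 7 − response):
  item 2: 3
  item 5: 4
  item 6: 1
  item 7: 1
  item 11: 6
Sum = 3 + 4 + 1 + 1 + 6 = 15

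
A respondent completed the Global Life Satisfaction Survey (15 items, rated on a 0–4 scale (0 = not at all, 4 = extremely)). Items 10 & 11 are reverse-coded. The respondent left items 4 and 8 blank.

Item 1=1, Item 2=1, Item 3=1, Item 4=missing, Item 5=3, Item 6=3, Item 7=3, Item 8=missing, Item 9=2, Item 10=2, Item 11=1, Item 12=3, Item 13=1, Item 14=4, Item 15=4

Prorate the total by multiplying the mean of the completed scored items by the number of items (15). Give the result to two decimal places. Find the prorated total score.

35.77

Reverse-coded (reverse-coded value = 4 − response):
  item 10: 4 − 2 = 2
  item 11: 4 − 1 = 3
Completed scored items (13 of 15): 1, 1, 1, 3, 3, 3, 2, 2, 3, 3, 1, 4, 4; sum = 31.
Person mean = 31 / 13 ≈ 2.3846
Prorated total = (31 / 13) × 15 = 35.77 (to 2 dp)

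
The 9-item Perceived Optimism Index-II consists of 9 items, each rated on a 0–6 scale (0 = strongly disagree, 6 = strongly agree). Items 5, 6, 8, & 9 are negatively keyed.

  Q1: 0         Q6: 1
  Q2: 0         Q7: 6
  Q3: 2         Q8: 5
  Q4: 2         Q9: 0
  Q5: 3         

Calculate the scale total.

Reversing items 5, 6, 8 and 9 with 6 − raw:
Total = 0 + 0 + 2 + 2 + (6−3) + (6−1) + 6 + (6−5) + (6−0)
      = 0 + 0 + 2 + 2 + 3 + 5 + 6 + 1 + 6 = 25

25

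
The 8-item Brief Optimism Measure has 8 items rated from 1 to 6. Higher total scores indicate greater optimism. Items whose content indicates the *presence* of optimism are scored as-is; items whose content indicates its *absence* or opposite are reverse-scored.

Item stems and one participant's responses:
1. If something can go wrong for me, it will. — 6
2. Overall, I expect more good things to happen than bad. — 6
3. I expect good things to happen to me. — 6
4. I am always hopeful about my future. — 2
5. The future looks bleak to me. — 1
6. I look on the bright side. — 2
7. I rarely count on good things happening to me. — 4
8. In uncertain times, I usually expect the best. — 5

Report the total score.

Items 1, 5, 7 describe the absence/opposite of optimism → reverse-score.
reversed = (1+6) − raw = 7 − raw.
  item 1: 7 − 6 = 1
  item 2: 6
  item 3: 6
  item 4: 2
  item 5: 7 − 1 = 6
  item 6: 2
  item 7: 7 − 4 = 3
  item 8: 5
Total = 1 + 6 + 6 + 2 + 6 + 2 + 3 + 5 = 31

31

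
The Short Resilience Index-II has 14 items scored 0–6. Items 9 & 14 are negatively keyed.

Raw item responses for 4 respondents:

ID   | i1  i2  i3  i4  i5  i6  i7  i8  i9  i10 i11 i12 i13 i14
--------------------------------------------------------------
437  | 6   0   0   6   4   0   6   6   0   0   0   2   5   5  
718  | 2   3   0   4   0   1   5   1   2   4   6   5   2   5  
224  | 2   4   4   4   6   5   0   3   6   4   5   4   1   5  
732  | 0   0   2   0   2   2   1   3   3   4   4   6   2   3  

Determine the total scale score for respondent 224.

Respondent 224 raw: 2, 4, 4, 4, 6, 5, 0, 3, 6, 4, 5, 4, 1, 5.
Reverse-coded (on a 0–6 scale, reversed = 6 − raw):
  item 1: 2
  item 2: 4
  item 3: 4
  item 4: 4
  item 5: 6
  item 6: 5
  item 7: 0
  item 8: 3
  item 9: 6 − 6 = 0
  item 10: 4
  item 11: 5
  item 12: 4
  item 13: 1
  item 14: 6 − 5 = 1
Sum = 2 + 4 + 4 + 4 + 6 + 5 + 0 + 3 + 0 + 4 + 5 + 4 + 1 + 1 = 43

43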